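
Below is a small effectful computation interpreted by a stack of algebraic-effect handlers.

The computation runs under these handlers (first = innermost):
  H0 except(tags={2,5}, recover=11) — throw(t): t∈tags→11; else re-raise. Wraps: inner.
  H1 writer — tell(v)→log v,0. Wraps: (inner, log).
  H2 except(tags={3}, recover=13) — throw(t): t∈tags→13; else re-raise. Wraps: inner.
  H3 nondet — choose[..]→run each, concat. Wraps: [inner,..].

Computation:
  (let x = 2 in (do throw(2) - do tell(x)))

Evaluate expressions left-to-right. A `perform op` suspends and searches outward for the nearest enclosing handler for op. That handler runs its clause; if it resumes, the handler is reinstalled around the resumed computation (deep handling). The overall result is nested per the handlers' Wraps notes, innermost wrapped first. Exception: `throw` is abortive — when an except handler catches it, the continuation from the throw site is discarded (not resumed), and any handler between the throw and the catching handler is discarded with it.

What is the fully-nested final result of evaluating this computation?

Step-by-step:
throw(2) @ H0 caught ⇒ 11
H1 returns (11, ())
H2 returns (11, ())
H3 returns [(11, ())]
= [(11, ())]

Answer: [(11, ())]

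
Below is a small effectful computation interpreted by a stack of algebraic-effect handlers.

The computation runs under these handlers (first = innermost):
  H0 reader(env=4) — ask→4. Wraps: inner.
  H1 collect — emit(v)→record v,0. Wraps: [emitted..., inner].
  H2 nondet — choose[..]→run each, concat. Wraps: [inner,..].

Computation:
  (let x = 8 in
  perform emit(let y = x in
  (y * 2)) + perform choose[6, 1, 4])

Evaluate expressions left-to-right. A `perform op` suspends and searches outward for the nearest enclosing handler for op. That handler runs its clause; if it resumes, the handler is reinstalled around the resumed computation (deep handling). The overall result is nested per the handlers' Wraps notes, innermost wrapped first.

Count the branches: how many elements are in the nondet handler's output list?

Answer: 3

Evaluation trace:
emit(16) @ H1 ⇒ out+=16
choose[6, 1, 4] @ H2
  branch[0] choose=6:
    H0 returns 6
    H1 returns [16, 6]
    H2 returns [[16, 6]]
  branch[1] choose=1:
    H0 returns 1
    H1 returns [16, 1]
    H2 returns [[16, 1]]
  branch[2] choose=4:
    H0 returns 4
    H1 returns [16, 4]
    H2 returns [[16, 4]]
= [[16, 6], [16, 1], [16, 4]]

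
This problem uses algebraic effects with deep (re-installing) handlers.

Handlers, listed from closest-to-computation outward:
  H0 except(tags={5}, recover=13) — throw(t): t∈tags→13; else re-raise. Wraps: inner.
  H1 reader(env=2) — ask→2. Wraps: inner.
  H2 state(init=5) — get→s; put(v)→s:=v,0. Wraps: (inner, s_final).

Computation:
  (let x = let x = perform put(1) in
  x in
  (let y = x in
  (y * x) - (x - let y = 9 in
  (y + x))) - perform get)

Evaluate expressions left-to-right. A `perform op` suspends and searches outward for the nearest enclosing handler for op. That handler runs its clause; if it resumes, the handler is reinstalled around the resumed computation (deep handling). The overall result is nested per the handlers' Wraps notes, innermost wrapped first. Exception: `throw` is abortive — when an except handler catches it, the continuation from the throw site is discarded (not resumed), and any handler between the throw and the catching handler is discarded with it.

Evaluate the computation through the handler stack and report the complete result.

Step-by-step:
put(1) @ H2 ⇒ s:=1
get @ H2 ⇒ 1
H0 returns 8
H1 returns 8
H2 returns (8, 1)
= (8, 1)

Answer: (8, 1)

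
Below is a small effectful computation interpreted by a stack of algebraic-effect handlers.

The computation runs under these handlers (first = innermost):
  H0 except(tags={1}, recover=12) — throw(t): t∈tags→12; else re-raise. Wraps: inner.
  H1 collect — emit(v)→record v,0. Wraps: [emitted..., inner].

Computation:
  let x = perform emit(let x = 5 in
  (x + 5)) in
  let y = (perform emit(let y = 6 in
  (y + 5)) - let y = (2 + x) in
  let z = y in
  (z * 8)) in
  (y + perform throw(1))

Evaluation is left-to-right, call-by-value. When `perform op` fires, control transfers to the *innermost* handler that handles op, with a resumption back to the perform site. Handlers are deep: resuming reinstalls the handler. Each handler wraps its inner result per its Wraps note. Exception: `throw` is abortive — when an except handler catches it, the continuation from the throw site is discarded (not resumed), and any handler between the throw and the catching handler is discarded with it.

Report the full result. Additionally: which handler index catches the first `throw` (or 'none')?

Answer: [10, 11, 12] ; first throw caught by: H0

Step-by-step:
emit(10) @ H1 ⇒ out+=10
emit(11) @ H1 ⇒ out+=11
throw(1) @ H0 caught ⇒ 12
H1 returns [10, 11, 12]
= [10, 11, 12]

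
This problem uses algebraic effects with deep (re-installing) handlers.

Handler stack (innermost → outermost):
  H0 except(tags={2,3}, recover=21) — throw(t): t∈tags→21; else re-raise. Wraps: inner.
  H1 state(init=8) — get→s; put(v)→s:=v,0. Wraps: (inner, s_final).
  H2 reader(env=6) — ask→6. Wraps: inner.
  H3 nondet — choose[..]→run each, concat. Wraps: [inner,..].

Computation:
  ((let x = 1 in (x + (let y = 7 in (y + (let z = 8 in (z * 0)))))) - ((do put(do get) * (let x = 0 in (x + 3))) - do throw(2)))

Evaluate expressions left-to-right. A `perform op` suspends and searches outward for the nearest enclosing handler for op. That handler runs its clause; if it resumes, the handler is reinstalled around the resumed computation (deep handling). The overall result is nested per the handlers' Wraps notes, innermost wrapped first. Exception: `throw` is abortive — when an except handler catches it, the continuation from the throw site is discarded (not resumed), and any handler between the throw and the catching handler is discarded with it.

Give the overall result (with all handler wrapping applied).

Answer: [(21, 8)]

Step-by-step:
get @ H1 ⇒ 8
put(8) @ H1 ⇒ s:=8
throw(2) @ H0 caught ⇒ 21
H1 returns (21, 8)
H2 returns (21, 8)
H3 returns [(21, 8)]
= [(21, 8)]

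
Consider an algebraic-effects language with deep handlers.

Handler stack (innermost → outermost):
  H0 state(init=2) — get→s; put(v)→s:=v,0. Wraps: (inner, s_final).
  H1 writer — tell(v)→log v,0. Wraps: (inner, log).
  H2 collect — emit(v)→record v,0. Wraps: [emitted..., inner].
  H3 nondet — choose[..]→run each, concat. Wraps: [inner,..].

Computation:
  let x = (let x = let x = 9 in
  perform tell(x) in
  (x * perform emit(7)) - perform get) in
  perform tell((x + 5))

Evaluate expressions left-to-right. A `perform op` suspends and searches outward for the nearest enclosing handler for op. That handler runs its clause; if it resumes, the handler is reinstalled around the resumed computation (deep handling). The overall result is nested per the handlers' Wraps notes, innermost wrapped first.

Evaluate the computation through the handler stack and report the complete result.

Answer: [[7, ((0, 2), (9, 3))]]

Working:
tell(9) @ H1 ⇒ log+=9
emit(7) @ H2 ⇒ out+=7
get @ H0 ⇒ 2
tell(3) @ H1 ⇒ log+=3
H0 returns (0, 2)
H1 returns ((0, 2), (9, 3))
H2 returns [7, ((0, 2), (9, 3))]
H3 returns [[7, ((0, 2), (9, 3))]]
= [[7, ((0, 2), (9, 3))]]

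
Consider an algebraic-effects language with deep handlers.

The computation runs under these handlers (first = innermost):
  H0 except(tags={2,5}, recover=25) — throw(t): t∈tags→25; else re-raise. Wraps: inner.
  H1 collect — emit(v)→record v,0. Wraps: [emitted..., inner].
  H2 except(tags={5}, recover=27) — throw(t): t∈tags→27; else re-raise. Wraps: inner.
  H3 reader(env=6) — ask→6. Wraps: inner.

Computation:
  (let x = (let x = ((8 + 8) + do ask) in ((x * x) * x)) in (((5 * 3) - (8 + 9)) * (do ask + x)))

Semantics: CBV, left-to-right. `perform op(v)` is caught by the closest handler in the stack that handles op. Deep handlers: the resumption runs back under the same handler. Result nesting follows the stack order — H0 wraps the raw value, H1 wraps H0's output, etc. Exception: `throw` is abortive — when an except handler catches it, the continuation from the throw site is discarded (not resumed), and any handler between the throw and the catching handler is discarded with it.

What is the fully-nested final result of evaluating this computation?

Evaluation trace:
ask @ H3 ⇒ 6
ask @ H3 ⇒ 6
H0 returns -21308
H1 returns [-21308]
H2 returns [-21308]
H3 returns [-21308]
= [-21308]

Answer: [-21308]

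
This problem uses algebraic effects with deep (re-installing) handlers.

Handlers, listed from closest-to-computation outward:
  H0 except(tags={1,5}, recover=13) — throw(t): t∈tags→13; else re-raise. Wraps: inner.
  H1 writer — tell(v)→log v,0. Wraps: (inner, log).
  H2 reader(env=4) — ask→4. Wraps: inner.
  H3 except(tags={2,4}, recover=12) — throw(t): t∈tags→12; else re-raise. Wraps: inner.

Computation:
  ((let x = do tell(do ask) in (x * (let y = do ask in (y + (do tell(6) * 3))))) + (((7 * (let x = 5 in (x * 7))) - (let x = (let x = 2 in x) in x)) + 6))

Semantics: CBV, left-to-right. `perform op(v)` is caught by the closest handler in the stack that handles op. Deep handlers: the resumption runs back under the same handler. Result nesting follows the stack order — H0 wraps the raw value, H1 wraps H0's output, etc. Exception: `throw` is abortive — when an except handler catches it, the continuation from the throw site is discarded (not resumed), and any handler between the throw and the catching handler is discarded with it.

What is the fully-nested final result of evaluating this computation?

Evaluation trace:
ask @ H2 ⇒ 4
tell(4) @ H1 ⇒ log+=4
ask @ H2 ⇒ 4
tell(6) @ H1 ⇒ log+=6
H0 returns 249
H1 returns (249, (4, 6))
H2 returns (249, (4, 6))
H3 returns (249, (4, 6))
= (249, (4, 6))

Answer: (249, (4, 6))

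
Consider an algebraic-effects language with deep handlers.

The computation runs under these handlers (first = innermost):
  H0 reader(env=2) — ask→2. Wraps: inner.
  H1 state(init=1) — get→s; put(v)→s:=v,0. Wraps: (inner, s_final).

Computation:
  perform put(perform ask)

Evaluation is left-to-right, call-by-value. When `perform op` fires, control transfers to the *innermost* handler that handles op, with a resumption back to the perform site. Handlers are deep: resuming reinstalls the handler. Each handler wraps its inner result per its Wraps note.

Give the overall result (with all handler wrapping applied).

Working:
ask @ H0 ⇒ 2
put(2) @ H1 ⇒ s:=2
H0 returns 0
H1 returns (0, 2)
= (0, 2)

Answer: (0, 2)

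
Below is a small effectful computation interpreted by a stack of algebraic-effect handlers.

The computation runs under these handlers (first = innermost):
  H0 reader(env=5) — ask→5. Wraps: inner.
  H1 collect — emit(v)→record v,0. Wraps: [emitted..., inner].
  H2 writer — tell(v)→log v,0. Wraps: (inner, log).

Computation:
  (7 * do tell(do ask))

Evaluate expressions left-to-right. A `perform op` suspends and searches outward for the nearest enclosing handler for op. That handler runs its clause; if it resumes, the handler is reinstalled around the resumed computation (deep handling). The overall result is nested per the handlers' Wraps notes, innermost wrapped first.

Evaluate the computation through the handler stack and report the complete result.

Step-by-step:
ask @ H0 ⇒ 5
tell(5) @ H2 ⇒ log+=5
H0 returns 0
H1 returns [0]
H2 returns ([0], (5))
= ([0], (5))

Answer: ([0], (5))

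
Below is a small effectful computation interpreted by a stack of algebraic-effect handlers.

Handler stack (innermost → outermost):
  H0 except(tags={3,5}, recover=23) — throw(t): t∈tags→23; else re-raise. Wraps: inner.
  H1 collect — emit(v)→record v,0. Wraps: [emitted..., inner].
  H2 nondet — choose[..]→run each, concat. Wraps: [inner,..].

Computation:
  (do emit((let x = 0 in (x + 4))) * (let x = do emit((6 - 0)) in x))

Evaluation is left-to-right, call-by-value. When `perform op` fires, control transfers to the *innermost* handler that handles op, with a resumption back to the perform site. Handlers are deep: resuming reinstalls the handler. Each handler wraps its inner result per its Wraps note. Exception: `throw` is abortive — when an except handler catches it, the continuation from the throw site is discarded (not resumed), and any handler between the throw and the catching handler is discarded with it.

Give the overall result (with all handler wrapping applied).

Working:
emit(4) @ H1 ⇒ out+=4
emit(6) @ H1 ⇒ out+=6
H0 returns 0
H1 returns [4, 6, 0]
H2 returns [[4, 6, 0]]
= [[4, 6, 0]]

Answer: [[4, 6, 0]]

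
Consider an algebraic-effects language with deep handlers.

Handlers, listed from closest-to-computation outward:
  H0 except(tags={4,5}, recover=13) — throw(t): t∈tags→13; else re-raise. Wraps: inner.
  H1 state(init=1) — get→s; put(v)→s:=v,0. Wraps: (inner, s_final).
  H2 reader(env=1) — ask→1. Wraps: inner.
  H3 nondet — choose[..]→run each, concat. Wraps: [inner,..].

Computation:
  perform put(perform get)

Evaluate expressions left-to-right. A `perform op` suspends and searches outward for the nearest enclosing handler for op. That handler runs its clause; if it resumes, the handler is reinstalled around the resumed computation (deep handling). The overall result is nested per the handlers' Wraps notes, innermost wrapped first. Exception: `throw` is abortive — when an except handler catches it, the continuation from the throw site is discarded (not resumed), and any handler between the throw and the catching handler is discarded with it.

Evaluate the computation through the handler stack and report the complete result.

Answer: [(0, 1)]

Step-by-step:
get @ H1 ⇒ 1
put(1) @ H1 ⇒ s:=1
H0 returns 0
H1 returns (0, 1)
H2 returns (0, 1)
H3 returns [(0, 1)]
= [(0, 1)]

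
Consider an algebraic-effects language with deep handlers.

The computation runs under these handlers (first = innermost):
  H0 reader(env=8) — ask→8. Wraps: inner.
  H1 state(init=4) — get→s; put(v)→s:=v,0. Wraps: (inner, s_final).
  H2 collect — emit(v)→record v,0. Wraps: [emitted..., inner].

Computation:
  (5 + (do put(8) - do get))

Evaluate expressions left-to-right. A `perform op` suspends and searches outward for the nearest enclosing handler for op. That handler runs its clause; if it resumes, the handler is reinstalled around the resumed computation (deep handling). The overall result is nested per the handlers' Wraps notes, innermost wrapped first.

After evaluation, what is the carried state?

Step-by-step:
put(8) @ H1 ⇒ s:=8
get @ H1 ⇒ 8
H0 returns -3
H1 returns (-3, 8)
H2 returns [(-3, 8)]
= [(-3, 8)]

Answer: 8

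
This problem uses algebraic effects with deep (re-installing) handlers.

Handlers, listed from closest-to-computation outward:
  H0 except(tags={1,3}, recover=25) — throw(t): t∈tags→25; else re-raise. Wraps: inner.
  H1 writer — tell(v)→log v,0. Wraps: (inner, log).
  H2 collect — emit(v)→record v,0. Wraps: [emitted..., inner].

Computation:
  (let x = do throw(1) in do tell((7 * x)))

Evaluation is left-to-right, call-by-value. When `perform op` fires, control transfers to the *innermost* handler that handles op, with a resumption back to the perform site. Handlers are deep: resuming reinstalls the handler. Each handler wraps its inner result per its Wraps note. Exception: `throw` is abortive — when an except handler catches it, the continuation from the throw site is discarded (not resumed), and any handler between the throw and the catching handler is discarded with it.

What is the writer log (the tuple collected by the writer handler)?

Working:
throw(1) @ H0 caught ⇒ 25
H1 returns (25, ())
H2 returns [(25, ())]
= [(25, ())]

Answer: ()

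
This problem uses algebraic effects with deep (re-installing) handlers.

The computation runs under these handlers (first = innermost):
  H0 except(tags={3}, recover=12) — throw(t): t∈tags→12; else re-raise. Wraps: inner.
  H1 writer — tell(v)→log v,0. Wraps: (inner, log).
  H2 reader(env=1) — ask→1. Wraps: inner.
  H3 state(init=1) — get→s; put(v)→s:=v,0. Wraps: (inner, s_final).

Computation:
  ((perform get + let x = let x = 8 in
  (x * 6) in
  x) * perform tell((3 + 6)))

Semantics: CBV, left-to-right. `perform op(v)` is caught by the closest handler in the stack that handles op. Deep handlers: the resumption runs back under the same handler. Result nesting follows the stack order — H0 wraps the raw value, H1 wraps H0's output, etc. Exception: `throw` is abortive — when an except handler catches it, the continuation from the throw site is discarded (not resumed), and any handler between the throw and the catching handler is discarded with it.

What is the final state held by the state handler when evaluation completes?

Answer: 1

Evaluation trace:
get @ H3 ⇒ 1
tell(9) @ H1 ⇒ log+=9
H0 returns 0
H1 returns (0, (9))
H2 returns (0, (9))
H3 returns ((0, (9)), 1)
= ((0, (9)), 1)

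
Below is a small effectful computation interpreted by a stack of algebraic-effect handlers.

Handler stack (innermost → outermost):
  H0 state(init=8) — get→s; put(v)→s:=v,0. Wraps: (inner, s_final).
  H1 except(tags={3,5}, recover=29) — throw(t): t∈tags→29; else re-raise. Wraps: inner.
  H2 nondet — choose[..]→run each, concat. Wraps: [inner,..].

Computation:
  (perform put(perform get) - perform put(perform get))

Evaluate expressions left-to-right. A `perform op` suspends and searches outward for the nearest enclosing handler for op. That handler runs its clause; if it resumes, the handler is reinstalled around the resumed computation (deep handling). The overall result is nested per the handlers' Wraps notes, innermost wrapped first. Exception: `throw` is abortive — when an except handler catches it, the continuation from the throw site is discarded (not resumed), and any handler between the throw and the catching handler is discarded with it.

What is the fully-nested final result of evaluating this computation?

Evaluation trace:
get @ H0 ⇒ 8
put(8) @ H0 ⇒ s:=8
get @ H0 ⇒ 8
put(8) @ H0 ⇒ s:=8
H0 returns (0, 8)
H1 returns (0, 8)
H2 returns [(0, 8)]
= [(0, 8)]

Answer: [(0, 8)]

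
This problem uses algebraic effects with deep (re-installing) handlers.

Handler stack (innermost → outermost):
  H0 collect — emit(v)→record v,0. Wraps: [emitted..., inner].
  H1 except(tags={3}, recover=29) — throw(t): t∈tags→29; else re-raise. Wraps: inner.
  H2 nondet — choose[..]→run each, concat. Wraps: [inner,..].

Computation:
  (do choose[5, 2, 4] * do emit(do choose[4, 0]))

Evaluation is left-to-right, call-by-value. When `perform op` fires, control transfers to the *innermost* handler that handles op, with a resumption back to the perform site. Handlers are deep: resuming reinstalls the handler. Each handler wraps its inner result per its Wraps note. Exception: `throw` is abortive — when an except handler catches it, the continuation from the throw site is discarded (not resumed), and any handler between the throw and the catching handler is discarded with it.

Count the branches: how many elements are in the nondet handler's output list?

Answer: 6

Step-by-step:
choose[5, 2, 4] @ H2
  branch[0] choose=5:
    choose[4, 0] @ H2
      branch[0] choose=4:
        emit(4) @ H0 ⇒ out+=4
        H0 returns [4, 0]
        H1 returns [4, 0]
        H2 returns [[4, 0]]
      branch[1] choose=0:
        emit(0) @ H0 ⇒ out+=0
        H0 returns [0, 0]
        H1 returns [0, 0]
        H2 returns [[0, 0]]
  branch[1] choose=2:
    choose[4, 0] @ H2
      branch[0] choose=4:
        emit(4) @ H0 ⇒ out+=4
        H0 returns [4, 0]
        H1 returns [4, 0]
        H2 returns [[4, 0]]
      branch[1] choose=0:
        emit(0) @ H0 ⇒ out+=0
        H0 returns [0, 0]
        H1 returns [0, 0]
        H2 returns [[0, 0]]
  branch[2] choose=4:
    choose[4, 0] @ H2
      branch[0] choose=4:
        emit(4) @ H0 ⇒ out+=4
        H0 returns [4, 0]
        H1 returns [4, 0]
        H2 returns [[4, 0]]
      branch[1] choose=0:
        emit(0) @ H0 ⇒ out+=0
        H0 returns [0, 0]
        H1 returns [0, 0]
        H2 returns [[0, 0]]
= [[4, 0], [0, 0], [4, 0], [0, 0], [4, 0], [0, 0]]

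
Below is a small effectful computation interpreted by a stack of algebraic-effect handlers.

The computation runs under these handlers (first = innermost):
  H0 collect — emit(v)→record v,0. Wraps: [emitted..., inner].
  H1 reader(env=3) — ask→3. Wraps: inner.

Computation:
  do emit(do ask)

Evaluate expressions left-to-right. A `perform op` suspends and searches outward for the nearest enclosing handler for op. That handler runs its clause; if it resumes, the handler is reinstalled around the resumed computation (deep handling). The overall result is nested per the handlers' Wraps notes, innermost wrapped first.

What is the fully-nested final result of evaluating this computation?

Working:
ask @ H1 ⇒ 3
emit(3) @ H0 ⇒ out+=3
H0 returns [3, 0]
H1 returns [3, 0]
= [3, 0]

Answer: [3, 0]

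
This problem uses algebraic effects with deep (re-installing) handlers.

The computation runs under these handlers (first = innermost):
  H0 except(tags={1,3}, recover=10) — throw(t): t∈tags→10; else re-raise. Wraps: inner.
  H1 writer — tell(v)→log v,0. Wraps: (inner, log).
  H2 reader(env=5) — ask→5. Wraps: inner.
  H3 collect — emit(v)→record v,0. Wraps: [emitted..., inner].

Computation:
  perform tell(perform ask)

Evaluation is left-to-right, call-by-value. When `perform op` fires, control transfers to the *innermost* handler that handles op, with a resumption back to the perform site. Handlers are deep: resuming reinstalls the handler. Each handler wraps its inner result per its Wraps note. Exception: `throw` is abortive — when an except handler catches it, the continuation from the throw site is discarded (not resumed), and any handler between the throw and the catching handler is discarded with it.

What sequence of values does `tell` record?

Step-by-step:
ask @ H2 ⇒ 5
tell(5) @ H1 ⇒ log+=5
H0 returns 0
H1 returns (0, (5))
H2 returns (0, (5))
H3 returns [(0, (5))]
= [(0, (5))]

Answer: (5)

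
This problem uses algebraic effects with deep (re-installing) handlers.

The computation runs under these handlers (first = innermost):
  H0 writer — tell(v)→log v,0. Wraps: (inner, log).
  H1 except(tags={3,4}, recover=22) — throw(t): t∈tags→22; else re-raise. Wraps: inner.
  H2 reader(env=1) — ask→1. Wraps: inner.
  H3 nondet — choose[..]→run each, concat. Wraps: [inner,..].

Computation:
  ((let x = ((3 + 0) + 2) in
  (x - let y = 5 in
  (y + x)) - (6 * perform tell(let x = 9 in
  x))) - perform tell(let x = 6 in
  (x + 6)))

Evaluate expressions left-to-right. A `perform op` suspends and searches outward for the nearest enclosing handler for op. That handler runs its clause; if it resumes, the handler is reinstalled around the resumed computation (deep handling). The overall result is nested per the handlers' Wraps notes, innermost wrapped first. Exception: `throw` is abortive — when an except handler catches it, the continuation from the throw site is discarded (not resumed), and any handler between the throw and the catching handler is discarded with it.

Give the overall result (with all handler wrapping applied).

Answer: [(-5, (9, 12))]

Step-by-step:
tell(9) @ H0 ⇒ log+=9
tell(12) @ H0 ⇒ log+=12
H0 returns (-5, (9, 12))
H1 returns (-5, (9, 12))
H2 returns (-5, (9, 12))
H3 returns [(-5, (9, 12))]
= [(-5, (9, 12))]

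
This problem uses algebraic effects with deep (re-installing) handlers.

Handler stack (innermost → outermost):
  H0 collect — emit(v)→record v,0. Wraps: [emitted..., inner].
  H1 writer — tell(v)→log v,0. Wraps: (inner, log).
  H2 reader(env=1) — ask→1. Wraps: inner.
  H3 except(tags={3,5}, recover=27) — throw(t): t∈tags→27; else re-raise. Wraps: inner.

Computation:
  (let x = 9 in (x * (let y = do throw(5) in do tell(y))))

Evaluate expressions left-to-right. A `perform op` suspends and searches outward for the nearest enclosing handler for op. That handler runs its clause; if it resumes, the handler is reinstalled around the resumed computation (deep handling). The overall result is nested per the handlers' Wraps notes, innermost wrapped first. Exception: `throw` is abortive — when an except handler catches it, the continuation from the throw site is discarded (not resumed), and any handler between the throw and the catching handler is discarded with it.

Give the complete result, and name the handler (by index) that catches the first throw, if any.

Answer: 27 ; first throw caught by: H3

Working:
throw(5) @ H3 caught ⇒ 27
= 27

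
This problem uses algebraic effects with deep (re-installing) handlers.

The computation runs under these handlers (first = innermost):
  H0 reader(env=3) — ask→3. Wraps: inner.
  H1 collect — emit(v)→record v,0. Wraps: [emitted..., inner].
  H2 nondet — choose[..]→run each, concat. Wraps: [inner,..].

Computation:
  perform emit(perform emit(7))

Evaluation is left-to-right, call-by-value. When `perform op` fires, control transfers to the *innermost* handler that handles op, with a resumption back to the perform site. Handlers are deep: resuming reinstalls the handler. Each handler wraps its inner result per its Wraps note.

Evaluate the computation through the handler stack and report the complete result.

Working:
emit(7) @ H1 ⇒ out+=7
emit(0) @ H1 ⇒ out+=0
H0 returns 0
H1 returns [7, 0, 0]
H2 returns [[7, 0, 0]]
= [[7, 0, 0]]

Answer: [[7, 0, 0]]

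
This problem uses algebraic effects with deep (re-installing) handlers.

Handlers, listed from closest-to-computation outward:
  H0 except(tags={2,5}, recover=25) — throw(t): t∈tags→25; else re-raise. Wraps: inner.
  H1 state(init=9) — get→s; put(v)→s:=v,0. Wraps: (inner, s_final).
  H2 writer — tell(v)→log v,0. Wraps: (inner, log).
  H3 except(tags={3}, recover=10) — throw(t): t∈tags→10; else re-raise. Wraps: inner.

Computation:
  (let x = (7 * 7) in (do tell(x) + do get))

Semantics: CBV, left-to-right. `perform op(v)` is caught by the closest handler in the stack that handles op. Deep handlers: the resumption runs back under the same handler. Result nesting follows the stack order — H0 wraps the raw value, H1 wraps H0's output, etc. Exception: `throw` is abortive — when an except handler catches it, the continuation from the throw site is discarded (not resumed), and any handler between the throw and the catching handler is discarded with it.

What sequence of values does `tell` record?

Step-by-step:
tell(49) @ H2 ⇒ log+=49
get @ H1 ⇒ 9
H0 returns 9
H1 returns (9, 9)
H2 returns ((9, 9), (49))
H3 returns ((9, 9), (49))
= ((9, 9), (49))

Answer: (49)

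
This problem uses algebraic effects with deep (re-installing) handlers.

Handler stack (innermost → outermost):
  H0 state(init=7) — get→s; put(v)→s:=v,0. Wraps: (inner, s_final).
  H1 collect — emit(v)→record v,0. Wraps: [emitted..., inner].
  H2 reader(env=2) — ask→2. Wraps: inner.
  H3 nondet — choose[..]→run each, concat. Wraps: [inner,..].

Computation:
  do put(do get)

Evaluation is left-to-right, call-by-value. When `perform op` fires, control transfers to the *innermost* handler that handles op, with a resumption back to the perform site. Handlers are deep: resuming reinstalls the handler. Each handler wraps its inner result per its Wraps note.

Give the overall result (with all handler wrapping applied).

Answer: [[(0, 7)]]

Evaluation trace:
get @ H0 ⇒ 7
put(7) @ H0 ⇒ s:=7
H0 returns (0, 7)
H1 returns [(0, 7)]
H2 returns [(0, 7)]
H3 returns [[(0, 7)]]
= [[(0, 7)]]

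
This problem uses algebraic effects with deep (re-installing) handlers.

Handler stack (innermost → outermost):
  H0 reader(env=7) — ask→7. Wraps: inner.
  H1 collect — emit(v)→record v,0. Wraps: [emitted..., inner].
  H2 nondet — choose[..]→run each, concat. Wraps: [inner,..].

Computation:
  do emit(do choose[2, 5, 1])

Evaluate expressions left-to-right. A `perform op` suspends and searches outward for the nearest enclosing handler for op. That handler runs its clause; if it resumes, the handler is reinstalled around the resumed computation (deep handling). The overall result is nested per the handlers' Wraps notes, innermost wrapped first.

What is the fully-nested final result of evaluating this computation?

Answer: [[2, 0], [5, 0], [1, 0]]

Evaluation trace:
choose[2, 5, 1] @ H2
  branch[0] choose=2:
    emit(2) @ H1 ⇒ out+=2
    H0 returns 0
    H1 returns [2, 0]
    H2 returns [[2, 0]]
  branch[1] choose=5:
    emit(5) @ H1 ⇒ out+=5
    H0 returns 0
    H1 returns [5, 0]
    H2 returns [[5, 0]]
  branch[2] choose=1:
    emit(1) @ H1 ⇒ out+=1
    H0 returns 0
    H1 returns [1, 0]
    H2 returns [[1, 0]]
= [[2, 0], [5, 0], [1, 0]]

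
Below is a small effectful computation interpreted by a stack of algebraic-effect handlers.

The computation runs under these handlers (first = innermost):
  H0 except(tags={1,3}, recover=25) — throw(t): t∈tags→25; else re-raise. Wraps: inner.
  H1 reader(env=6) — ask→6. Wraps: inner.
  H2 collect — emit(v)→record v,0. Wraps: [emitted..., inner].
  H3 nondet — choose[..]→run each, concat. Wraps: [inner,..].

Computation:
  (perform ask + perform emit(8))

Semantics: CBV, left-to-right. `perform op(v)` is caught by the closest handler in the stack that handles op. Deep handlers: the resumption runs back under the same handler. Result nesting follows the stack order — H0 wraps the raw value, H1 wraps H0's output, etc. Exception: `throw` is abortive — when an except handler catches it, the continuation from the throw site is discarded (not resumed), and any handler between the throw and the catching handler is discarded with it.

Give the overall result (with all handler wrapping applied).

Answer: [[8, 6]]

Working:
ask @ H1 ⇒ 6
emit(8) @ H2 ⇒ out+=8
H0 returns 6
H1 returns 6
H2 returns [8, 6]
H3 returns [[8, 6]]
= [[8, 6]]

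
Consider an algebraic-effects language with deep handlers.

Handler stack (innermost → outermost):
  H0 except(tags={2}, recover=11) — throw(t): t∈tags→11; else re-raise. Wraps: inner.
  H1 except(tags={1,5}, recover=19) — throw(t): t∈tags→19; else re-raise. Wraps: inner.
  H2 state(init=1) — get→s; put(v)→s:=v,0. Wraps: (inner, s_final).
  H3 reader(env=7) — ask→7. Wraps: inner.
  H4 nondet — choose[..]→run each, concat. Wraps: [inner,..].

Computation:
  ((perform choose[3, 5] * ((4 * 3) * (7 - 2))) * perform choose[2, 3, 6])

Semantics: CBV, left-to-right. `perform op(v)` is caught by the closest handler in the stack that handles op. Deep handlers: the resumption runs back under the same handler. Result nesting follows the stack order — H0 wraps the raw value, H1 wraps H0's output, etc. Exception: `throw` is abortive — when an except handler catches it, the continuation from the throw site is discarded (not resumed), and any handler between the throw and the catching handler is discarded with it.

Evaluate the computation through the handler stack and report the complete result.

Answer: [(360, 1), (540, 1), (1080, 1), (600, 1), (900, 1), (1800, 1)]

Evaluation trace:
choose[3, 5] @ H4
  branch[0] choose=3:
    choose[2, 3, 6] @ H4
      branch[0] choose=2:
        H0 returns 360
        H1 returns 360
        H2 returns (360, 1)
        H3 returns (360, 1)
        H4 returns [(360, 1)]
      branch[1] choose=3:
        H0 returns 540
        H1 returns 540
        H2 returns (540, 1)
        H3 returns (540, 1)
        H4 returns [(540, 1)]
      branch[2] choose=6:
        H0 returns 1080
        H1 returns 1080
        H2 returns (1080, 1)
        H3 returns (1080, 1)
        H4 returns [(1080, 1)]
  branch[1] choose=5:
    choose[2, 3, 6] @ H4
      branch[0] choose=2:
        H0 returns 600
        H1 returns 600
        H2 returns (600, 1)
        H3 returns (600, 1)
        H4 returns [(600, 1)]
      branch[1] choose=3:
        H0 returns 900
        H1 returns 900
        H2 returns (900, 1)
        H3 returns (900, 1)
        H4 returns [(900, 1)]
      branch[2] choose=6:
        H0 returns 1800
        H1 returns 1800
        H2 returns (1800, 1)
        H3 returns (1800, 1)
        H4 returns [(1800, 1)]
= [(360, 1), (540, 1), (1080, 1), (600, 1), (900, 1), (1800, 1)]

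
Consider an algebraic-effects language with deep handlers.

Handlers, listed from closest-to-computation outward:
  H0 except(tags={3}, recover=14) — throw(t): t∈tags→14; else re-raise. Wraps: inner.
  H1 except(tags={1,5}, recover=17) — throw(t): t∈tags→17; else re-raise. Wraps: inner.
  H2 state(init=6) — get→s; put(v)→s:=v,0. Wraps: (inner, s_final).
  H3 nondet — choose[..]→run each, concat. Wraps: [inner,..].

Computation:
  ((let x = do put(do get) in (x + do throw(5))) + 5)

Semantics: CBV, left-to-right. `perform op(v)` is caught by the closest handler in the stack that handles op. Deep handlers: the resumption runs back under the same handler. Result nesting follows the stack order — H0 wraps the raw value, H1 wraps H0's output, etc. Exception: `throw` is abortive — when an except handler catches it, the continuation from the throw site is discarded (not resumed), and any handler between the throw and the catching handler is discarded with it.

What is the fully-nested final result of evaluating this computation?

Answer: [(17, 6)]

Step-by-step:
get @ H2 ⇒ 6
put(6) @ H2 ⇒ s:=6
throw(5) @ H0 re-raised
throw(5) @ H1 caught ⇒ 17
H2 returns (17, 6)
H3 returns [(17, 6)]
= [(17, 6)]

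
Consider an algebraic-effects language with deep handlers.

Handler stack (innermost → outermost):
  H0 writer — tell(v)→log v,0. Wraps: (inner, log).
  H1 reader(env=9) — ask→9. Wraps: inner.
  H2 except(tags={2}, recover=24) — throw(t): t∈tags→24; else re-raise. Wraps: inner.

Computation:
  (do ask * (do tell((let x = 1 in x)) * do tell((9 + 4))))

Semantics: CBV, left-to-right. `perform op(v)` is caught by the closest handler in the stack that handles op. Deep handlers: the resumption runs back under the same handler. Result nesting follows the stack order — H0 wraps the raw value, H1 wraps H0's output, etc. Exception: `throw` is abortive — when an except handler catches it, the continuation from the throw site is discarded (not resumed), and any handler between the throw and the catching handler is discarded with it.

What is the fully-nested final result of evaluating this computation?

Answer: (0, (1, 13))

Working:
ask @ H1 ⇒ 9
tell(1) @ H0 ⇒ log+=1
tell(13) @ H0 ⇒ log+=13
H0 returns (0, (1, 13))
H1 returns (0, (1, 13))
H2 returns (0, (1, 13))
= (0, (1, 13))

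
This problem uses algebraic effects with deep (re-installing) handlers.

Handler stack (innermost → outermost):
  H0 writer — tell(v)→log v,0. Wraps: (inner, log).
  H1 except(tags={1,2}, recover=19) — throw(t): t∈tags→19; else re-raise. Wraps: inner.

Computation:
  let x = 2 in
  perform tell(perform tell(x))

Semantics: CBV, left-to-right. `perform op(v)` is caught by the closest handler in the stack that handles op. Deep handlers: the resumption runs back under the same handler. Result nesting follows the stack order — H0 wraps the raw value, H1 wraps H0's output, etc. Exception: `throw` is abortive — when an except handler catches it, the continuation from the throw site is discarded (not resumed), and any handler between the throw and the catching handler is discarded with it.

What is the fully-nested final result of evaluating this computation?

Working:
tell(2) @ H0 ⇒ log+=2
tell(0) @ H0 ⇒ log+=0
H0 returns (0, (2, 0))
H1 returns (0, (2, 0))
= (0, (2, 0))

Answer: (0, (2, 0))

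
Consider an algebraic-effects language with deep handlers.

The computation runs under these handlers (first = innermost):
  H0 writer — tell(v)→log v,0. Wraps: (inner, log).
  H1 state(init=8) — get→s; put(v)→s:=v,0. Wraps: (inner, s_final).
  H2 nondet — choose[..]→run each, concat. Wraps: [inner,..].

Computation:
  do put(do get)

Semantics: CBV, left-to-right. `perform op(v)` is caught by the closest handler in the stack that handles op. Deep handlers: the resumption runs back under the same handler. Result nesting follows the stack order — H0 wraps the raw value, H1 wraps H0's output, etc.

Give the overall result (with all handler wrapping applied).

Answer: [((0, ()), 8)]

Step-by-step:
get @ H1 ⇒ 8
put(8) @ H1 ⇒ s:=8
H0 returns (0, ())
H1 returns ((0, ()), 8)
H2 returns [((0, ()), 8)]
= [((0, ()), 8)]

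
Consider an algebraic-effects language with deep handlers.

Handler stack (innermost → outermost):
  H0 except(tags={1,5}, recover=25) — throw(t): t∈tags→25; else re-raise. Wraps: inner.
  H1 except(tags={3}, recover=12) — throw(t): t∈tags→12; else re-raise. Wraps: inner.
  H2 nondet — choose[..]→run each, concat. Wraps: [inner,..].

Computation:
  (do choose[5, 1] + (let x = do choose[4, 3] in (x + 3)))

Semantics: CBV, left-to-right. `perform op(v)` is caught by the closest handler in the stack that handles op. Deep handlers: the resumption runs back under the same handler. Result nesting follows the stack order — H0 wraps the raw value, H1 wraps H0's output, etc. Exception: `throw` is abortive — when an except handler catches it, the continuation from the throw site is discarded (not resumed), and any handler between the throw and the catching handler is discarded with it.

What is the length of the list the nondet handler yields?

Answer: 4

Step-by-step:
choose[5, 1] @ H2
  branch[0] choose=5:
    choose[4, 3] @ H2
      branch[0] choose=4:
        H0 returns 12
        H1 returns 12
        H2 returns [12]
      branch[1] choose=3:
        H0 returns 11
        H1 returns 11
        H2 returns [11]
  branch[1] choose=1:
    choose[4, 3] @ H2
      branch[0] choose=4:
        H0 returns 8
        H1 returns 8
        H2 returns [8]
      branch[1] choose=3:
        H0 returns 7
        H1 returns 7
        H2 returns [7]
= [12, 11, 8, 7]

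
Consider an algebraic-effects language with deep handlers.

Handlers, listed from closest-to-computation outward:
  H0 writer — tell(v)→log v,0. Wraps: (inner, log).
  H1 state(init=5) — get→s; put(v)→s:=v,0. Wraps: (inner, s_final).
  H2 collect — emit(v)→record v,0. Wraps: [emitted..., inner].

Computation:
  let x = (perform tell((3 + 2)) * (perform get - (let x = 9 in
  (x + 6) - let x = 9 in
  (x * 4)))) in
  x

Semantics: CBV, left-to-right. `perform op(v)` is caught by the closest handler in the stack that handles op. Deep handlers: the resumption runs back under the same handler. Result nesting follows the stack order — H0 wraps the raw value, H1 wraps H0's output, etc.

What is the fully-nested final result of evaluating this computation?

Step-by-step:
tell(5) @ H0 ⇒ log+=5
get @ H1 ⇒ 5
H0 returns (0, (5))
H1 returns ((0, (5)), 5)
H2 returns [((0, (5)), 5)]
= [((0, (5)), 5)]

Answer: [((0, (5)), 5)]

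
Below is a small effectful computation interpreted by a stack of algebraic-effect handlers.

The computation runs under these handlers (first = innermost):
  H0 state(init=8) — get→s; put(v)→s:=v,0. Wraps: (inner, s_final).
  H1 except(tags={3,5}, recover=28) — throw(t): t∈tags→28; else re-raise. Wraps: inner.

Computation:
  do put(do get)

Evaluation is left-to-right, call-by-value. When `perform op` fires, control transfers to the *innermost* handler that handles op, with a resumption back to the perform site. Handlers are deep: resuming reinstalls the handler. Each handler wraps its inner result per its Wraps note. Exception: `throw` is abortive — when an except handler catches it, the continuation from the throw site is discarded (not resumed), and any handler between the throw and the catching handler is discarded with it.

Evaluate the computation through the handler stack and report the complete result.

Step-by-step:
get @ H0 ⇒ 8
put(8) @ H0 ⇒ s:=8
H0 returns (0, 8)
H1 returns (0, 8)
= (0, 8)

Answer: (0, 8)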